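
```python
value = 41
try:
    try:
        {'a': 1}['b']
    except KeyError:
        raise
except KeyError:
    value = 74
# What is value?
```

Step-by-step execution trace:
1. Inner try: `{'a': 1}['b']` raises KeyError.
2. Inner `except KeyError` matches; bare `raise` re-raises the same KeyError.
3. Outer `except KeyError` matches → value = 74.
Result: 74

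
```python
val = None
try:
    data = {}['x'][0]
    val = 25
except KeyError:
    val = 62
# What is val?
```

Step-by-step execution trace:
1. `data = {}['x'][0]` raises KeyError.
2. `val = 25` is not reached.
3. `except KeyError` matches → val = 62.
Result: 62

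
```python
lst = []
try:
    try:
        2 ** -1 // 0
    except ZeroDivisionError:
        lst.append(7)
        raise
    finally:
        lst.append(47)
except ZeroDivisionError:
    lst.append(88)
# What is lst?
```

Step-by-step execution trace:
1. Inner try: `2 ** -1 // 0` raises ZeroDivisionError.
2. Inner `except ZeroDivisionError` matches → `lst.append(7)` → lst = [7].
3. bare `raise` re-raises ZeroDivisionError.
4. Inner `finally` runs during unwinding: `lst.append(47)` → lst = [7, 47].
5. Outer `except ZeroDivisionError` matches → `lst.append(88)` → lst = [7, 47, 88].
Result: [7, 47, 88]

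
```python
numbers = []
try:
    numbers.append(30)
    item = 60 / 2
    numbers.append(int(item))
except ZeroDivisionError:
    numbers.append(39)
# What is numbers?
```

Step-by-step execution trace:
1. try: `numbers.append(30)` → numbers = [30].
2. `item = 60 / 2` → item = 30.0. No exception raised.
3. `numbers.append(int(item))` → numbers = [30, 30].
4. `except ZeroDivisionError` is skipped (no exception was raised).
Result: [30, 30]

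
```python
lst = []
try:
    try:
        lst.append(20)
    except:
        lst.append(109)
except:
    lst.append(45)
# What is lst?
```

Step-by-step execution trace:
1. Inner try: `lst.append(20)` → lst = [20]. No exception raised.
2. Inner `except` is skipped.
3. Inner try completes normally; outer `except` is skipped.
Result: [20]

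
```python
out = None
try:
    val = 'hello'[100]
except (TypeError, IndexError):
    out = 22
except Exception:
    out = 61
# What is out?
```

Step-by-step execution trace:
1. `val = 'hello'[100]` raises IndexError.
2. `except (TypeError, IndexError)` matches (IndexError is in the tuple) → out = 22.
3. `except Exception` is not reached.
Result: 22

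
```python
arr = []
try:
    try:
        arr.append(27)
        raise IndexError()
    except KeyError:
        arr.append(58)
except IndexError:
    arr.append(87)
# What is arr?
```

Step-by-step execution trace:
1. Inner try: `arr.append(27)` → arr = [27].
2. `raise IndexError()` raises IndexError.
3. Inner `except KeyError` does not match IndexError; exception propagates to outer try.
4. Outer `except IndexError` matches → `arr.append(87)` → arr = [27, 87].
Result: [27, 87]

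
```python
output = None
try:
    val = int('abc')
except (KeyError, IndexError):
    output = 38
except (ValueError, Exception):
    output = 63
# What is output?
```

Step-by-step execution trace:
1. `val = int('abc')` raises ValueError.
2. `except (KeyError, IndexError)` does not match ValueError; skipped.
3. `except (ValueError, Exception)` matches (ValueError is in the tuple) → output = 63.
Result: 63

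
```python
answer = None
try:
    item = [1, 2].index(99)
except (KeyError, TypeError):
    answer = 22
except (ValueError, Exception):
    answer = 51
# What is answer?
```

Step-by-step execution trace:
1. `item = [1, 2].index(99)` raises ValueError.
2. `except (KeyError, TypeError)` does not match ValueError; skipped.
3. `except (ValueError, Exception)` matches (ValueError is in the tuple) → answer = 51.
Result: 51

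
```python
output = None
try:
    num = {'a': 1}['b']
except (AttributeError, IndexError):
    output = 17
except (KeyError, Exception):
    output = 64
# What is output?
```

Step-by-step execution trace:
1. `num = {'a': 1}['b']` raises KeyError.
2. `except (AttributeError, IndexError)` does not match KeyError; skipped.
3. `except (KeyError, Exception)` matches (KeyError is in the tuple) → output = 64.
Result: 64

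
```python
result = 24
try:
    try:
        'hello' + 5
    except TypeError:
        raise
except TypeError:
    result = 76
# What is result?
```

Step-by-step execution trace:
1. Inner try: `'hello' + 5` raises TypeError.
2. Inner `except TypeError` matches; bare `raise` re-raises the same TypeError.
3. Outer `except TypeError` matches → result = 76.
Result: 76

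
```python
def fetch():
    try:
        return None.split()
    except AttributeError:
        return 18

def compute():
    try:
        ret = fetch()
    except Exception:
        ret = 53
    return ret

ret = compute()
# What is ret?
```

Step-by-step execution trace:
1. `compute()` calls `fetch()`.
2. In fetch: `None.split()` raises AttributeError; `except AttributeError` catches it → returns 18.
3. In compute: `ret = fetch()` → ret = 18. No exception reaches compute.
4. `except Exception` is skipped; compute returns 18.
5. ret = 18.
Result: 18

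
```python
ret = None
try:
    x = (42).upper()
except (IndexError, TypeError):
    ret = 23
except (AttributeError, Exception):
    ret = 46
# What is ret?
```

Step-by-step execution trace:
1. `x = (42).upper()` raises AttributeError.
2. `except (IndexError, TypeError)` does not match AttributeError; skipped.
3. `except (AttributeError, Exception)` matches (AttributeError is in the tuple) → ret = 46.
Result: 46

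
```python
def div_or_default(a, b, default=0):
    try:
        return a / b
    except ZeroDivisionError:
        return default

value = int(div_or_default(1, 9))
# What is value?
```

Step-by-step execution trace:
1. `div_or_default(1, 9)` enters try: `return 1 / 9` → returns 0.1111111111111111. No exception raised.
2. `except ZeroDivisionError` is skipped.
3. `int(0.1111111111111111)` → 0 → value = 0.
Result: 0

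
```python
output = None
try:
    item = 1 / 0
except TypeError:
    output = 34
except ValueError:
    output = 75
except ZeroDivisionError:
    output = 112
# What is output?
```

Step-by-step execution trace:
1. `item = 1 / 0` raises ZeroDivisionError.
2. `except TypeError` does not match ZeroDivisionError; skipped.
3. `except ValueError` does not match ZeroDivisionError; skipped.
4. `except ZeroDivisionError` matches → output = 112.
Result: 112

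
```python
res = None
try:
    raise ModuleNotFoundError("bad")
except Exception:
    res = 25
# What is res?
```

Step-by-step execution trace:
1. `raise ModuleNotFoundError(...)` raises ModuleNotFoundError.
2. `except Exception` matches (ModuleNotFoundError is a subclass of Exception) → res = 25.
Result: 25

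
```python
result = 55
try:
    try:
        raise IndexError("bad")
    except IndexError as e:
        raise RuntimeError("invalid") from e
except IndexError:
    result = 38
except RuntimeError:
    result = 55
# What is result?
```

Step-by-step execution trace:
1. Inner try raises IndexError; inner `except IndexError as e` catches it.
2. `raise RuntimeError(...) from e` raises RuntimeError (IndexError is attached as __cause__, but only RuntimeError is active).
3. Outer `except IndexError` does not match RuntimeError; skipped.
4. Outer `except RuntimeError` matches → result = 55.
Result: 55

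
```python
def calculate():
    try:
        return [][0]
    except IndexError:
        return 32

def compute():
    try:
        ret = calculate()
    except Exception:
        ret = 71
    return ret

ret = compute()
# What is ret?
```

Step-by-step execution trace:
1. `compute()` calls `calculate()`.
2. In calculate: `[][0]` raises IndexError; `except IndexError` catches it → returns 32.
3. In compute: `ret = calculate()` → ret = 32. No exception reaches compute.
4. `except Exception` is skipped; compute returns 32.
5. ret = 32.
Result: 32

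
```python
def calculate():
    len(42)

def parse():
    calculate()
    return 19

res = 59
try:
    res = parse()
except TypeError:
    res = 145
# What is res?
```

Step-by-step execution trace:
1. res starts at 59.
2. try: `parse()` calls `calculate()`.
3. `calculate()` evaluates `len(42)`, which raises TypeError; it propagates through parse (uncaught).
4. `return 19` in parse is not reached; the assignment to res does not complete.
5. `except TypeError` matches → res = 145.
Result: 145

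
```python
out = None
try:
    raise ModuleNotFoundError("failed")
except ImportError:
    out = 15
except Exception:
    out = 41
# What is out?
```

Step-by-step execution trace:
1. `raise ModuleNotFoundError(...)` raises ModuleNotFoundError.
2. `except ImportError` matches (ModuleNotFoundError is a subclass of ImportError) → out = 15.
3. `except Exception` is not reached.
Result: 15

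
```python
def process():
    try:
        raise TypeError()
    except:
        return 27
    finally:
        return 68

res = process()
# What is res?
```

Step-by-step execution trace:
1. `process()` enters try: `raise TypeError()` raises TypeError.
2. bare `except` matches → `return 27` sets pending return value 27.
3. Before returning, `finally: return 68` runs and overrides the pending return.
4. process() returns 68 → res = 68.
Result: 68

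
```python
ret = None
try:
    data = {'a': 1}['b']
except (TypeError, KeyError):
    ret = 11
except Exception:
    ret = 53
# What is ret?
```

Step-by-step execution trace:
1. `data = {'a': 1}['b']` raises KeyError.
2. `except (TypeError, KeyError)` matches (KeyError is in the tuple) → ret = 11.
3. `except Exception` is not reached.
Result: 11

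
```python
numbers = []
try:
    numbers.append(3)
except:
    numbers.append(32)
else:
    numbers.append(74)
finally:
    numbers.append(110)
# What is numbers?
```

Step-by-step execution trace:
1. try: `numbers.append(3)` → numbers = [3]. No exception raised.
2. `except` is skipped.
3. `else` runs: `numbers.append(74)` → numbers = [3, 74].
4. `finally` always runs: `numbers.append(110)` → numbers = [3, 74, 110].
Result: [3, 74, 110]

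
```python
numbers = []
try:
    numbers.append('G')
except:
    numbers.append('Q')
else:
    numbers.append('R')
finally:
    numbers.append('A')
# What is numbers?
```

Step-by-step execution trace:
1. try: `numbers.append('G')` → numbers = ['G']. No exception raised.
2. `except` is skipped.
3. `else` runs: `numbers.append('R')` → numbers = ['G', 'R'].
4. `finally` always runs: `numbers.append('A')` → numbers = ['G', 'R', 'A'].
Result: ['G', 'R', 'A']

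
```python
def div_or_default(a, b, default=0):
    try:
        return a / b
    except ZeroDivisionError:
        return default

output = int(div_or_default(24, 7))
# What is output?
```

Step-by-step execution trace:
1. `div_or_default(24, 7)` enters try: `return 24 / 7` → returns 3.4285714285714284. No exception raised.
2. `except ZeroDivisionError` is skipped.
3. `int(3.4285714285714284)` → 3 → output = 3.
Result: 3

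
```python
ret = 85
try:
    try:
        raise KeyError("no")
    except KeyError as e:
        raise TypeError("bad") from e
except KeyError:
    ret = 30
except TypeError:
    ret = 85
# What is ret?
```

Step-by-step execution trace:
1. Inner try raises KeyError; inner `except KeyError as e` catches it.
2. `raise TypeError(...) from e` raises TypeError (KeyError is attached as __cause__, but only TypeError is active).
3. Outer `except KeyError` does not match TypeError; skipped.
4. Outer `except TypeError` matches → ret = 85.
Result: 85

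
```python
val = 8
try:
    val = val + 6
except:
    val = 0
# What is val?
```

Step-by-step execution trace:
1. val starts at 8.
2. try: `val = val + 6` → val = 14. No exception raised.
3. `except` is skipped.
Result: 14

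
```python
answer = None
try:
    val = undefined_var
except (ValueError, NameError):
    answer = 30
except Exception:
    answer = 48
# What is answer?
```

Step-by-step execution trace:
1. `val = undefined_var` raises NameError.
2. `except (ValueError, NameError)` matches (NameError is in the tuple) → answer = 30.
3. `except Exception` is not reached.
Result: 30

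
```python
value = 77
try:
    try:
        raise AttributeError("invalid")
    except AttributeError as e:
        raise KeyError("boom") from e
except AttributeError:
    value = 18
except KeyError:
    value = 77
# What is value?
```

Step-by-step execution trace:
1. Inner try raises AttributeError; inner `except AttributeError as e` catches it.
2. `raise KeyError(...) from e` raises KeyError (AttributeError is attached as __cause__, but only KeyError is active).
3. Outer `except AttributeError` does not match KeyError; skipped.
4. Outer `except KeyError` matches → value = 77.
Result: 77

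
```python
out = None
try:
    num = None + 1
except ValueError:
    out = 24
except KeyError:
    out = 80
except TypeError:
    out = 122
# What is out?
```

Step-by-step execution trace:
1. `num = None + 1` raises TypeError.
2. `except ValueError` does not match TypeError; skipped.
3. `except KeyError` does not match TypeError; skipped.
4. `except TypeError` matches → out = 122.
Result: 122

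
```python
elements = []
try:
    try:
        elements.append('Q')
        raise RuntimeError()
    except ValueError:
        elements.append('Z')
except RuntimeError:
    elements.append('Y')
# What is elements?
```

Step-by-step execution trace:
1. Inner try: `elements.append('Q')` → elements = ['Q'].
2. `raise RuntimeError()` raises RuntimeError.
3. Inner `except ValueError` does not match RuntimeError; exception propagates to outer try.
4. Outer `except RuntimeError` matches → `elements.append('Y')` → elements = ['Q', 'Y'].
Result: ['Q', 'Y']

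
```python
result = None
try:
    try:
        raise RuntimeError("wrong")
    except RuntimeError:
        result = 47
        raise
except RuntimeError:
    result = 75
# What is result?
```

Step-by-step execution trace:
1. Inner try: `raise RuntimeError("wrong")` raises RuntimeError.
2. Inner `except RuntimeError` matches → result = 47.
3. bare `raise` re-raises the same RuntimeError.
4. Outer `except RuntimeError` matches → result = 75.
Result: 75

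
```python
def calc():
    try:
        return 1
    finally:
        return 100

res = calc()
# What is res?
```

Step-by-step execution trace:
1. `calc()` enters try: `return 1` sets pending return value 1.
2. Before returning, `finally: return 100` runs and overrides the pending return.
3. calc() returns 100 → res = 100.
Result: 100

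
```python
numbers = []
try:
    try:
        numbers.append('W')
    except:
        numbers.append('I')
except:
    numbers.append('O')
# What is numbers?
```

Step-by-step execution trace:
1. Inner try: `numbers.append('W')` → numbers = ['W']. No exception raised.
2. Inner `except` is skipped.
3. Inner try completes normally; outer `except` is skipped.
Result: ['W']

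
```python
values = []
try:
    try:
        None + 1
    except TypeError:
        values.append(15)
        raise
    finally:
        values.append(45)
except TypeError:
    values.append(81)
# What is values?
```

Step-by-step execution trace:
1. Inner try: `None + 1` raises TypeError.
2. Inner `except TypeError` matches → `values.append(15)` → values = [15].
3. bare `raise` re-raises TypeError.
4. Inner `finally` runs during unwinding: `values.append(45)` → values = [15, 45].
5. Outer `except TypeError` matches → `values.append(81)` → values = [15, 45, 81].
Result: [15, 45, 81]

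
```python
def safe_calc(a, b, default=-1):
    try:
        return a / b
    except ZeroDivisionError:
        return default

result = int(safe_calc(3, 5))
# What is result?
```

Step-by-step execution trace:
1. `safe_calc(3, 5)` enters try: `return 3 / 5` → returns 0.6. No exception raised.
2. `except ZeroDivisionError` is skipped.
3. `int(0.6)` → 0 → result = 0.
Result: 0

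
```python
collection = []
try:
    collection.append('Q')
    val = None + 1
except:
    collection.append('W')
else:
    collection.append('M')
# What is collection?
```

Step-by-step execution trace:
1. try: `collection.append('Q')` → collection = ['Q'].
2. `val = None + 1` raises TypeError.
3. bare `except` matches → `collection.append('W')` → collection = ['Q', 'W'].
4. `else` is skipped (an exception was raised).
Result: ['Q', 'W']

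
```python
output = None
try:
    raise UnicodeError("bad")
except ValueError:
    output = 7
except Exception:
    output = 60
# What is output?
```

Step-by-step execution trace:
1. `raise UnicodeError(...)` raises UnicodeError.
2. `except ValueError` matches (UnicodeError is a subclass of ValueError) → output = 7.
3. `except Exception` is not reached.
Result: 7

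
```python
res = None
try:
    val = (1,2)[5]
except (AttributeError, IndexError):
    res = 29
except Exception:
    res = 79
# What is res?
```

Step-by-step execution trace:
1. `val = (1,2)[5]` raises IndexError.
2. `except (AttributeError, IndexError)` matches (IndexError is in the tuple) → res = 29.
3. `except Exception` is not reached.
Result: 29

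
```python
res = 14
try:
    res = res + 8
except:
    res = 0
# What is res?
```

Step-by-step execution trace:
1. res starts at 14.
2. try: `res = res + 8` → res = 22. No exception raised.
3. `except` is skipped.
Result: 22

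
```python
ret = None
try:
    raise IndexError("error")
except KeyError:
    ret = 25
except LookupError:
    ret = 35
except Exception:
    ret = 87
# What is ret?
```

Step-by-step execution trace:
1. `raise IndexError(...)` raises IndexError.
2. `except KeyError` does not match (IndexError is not a subclass of KeyError); skipped.
3. `except LookupError` matches (IndexError is a subclass of LookupError) → ret = 35.
4. `except Exception` is not reached.
Result: 35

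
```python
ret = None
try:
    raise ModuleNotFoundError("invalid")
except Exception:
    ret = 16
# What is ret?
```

Step-by-step execution trace:
1. `raise ModuleNotFoundError(...)` raises ModuleNotFoundError.
2. `except Exception` matches (ModuleNotFoundError is a subclass of Exception) → ret = 16.
Result: 16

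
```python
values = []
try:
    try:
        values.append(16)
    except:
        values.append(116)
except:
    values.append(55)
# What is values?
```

Step-by-step execution trace:
1. Inner try: `values.append(16)` → values = [16]. No exception raised.
2. Inner `except` is skipped.
3. Inner try completes normally; outer `except` is skipped.
Result: [16]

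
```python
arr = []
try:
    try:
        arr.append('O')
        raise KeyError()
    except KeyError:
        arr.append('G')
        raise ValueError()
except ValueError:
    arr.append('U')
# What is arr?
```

Step-by-step execution trace:
1. Inner try: `arr.append('O')` → arr = ['O'].
2. `raise KeyError()` raises KeyError.
3. Inner `except KeyError` matches → `arr.append('G')` → arr = ['O', 'G'].
4. `raise ValueError()` raises ValueError; propagates to outer try.
5. Outer `except ValueError` matches → `arr.append('U')` → arr = ['O', 'G', 'U'].
Result: ['O', 'G', 'U']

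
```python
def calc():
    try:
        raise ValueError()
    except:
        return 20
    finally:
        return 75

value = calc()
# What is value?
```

Step-by-step execution trace:
1. `calc()` enters try: `raise ValueError()` raises ValueError.
2. bare `except` matches → `return 20` sets pending return value 20.
3. Before returning, `finally: return 75` runs and overrides the pending return.
4. calc() returns 75 → value = 75.
Result: 75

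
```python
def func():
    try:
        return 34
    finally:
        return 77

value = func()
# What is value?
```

Step-by-step execution trace:
1. `func()` enters try: `return 34` sets pending return value 34.
2. Before returning, `finally: return 77` runs and overrides the pending return.
3. func() returns 77 → value = 77.
Result: 77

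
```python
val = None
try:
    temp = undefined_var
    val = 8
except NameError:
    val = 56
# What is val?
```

Step-by-step execution trace:
1. `temp = undefined_var` raises NameError.
2. `val = 8` is not reached.
3. `except NameError` matches → val = 56.
Result: 56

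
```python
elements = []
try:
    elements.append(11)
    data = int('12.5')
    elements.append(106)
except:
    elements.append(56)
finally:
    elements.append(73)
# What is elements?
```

Step-by-step execution trace:
1. try: `elements.append(11)` → elements = [11].
2. `data = int('12.5')` raises ValueError; `elements.append(106)` is not reached.
3. bare `except` matches → `elements.append(56)` → elements = [11, 56].
4. finally always runs: `elements.append(73)` → elements = [11, 56, 73].
Result: [11, 56, 73]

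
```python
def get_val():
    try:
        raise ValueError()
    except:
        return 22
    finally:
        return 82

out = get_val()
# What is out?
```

Step-by-step execution trace:
1. `get_val()` enters try: `raise ValueError()` raises ValueError.
2. bare `except` matches → `return 22` sets pending return value 22.
3. Before returning, `finally: return 82` runs and overrides the pending return.
4. get_val() returns 82 → out = 82.
Result: 82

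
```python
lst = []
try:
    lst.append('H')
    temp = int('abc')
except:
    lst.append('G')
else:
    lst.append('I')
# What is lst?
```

Step-by-step execution trace:
1. try: `lst.append('H')` → lst = ['H'].
2. `temp = int('abc')` raises ValueError.
3. bare `except` matches → `lst.append('G')` → lst = ['H', 'G'].
4. `else` is skipped (an exception was raised).
Result: ['H', 'G']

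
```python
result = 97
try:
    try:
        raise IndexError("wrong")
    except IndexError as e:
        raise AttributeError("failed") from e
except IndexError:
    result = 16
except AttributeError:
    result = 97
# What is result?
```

Step-by-step execution trace:
1. Inner try raises IndexError; inner `except IndexError as e` catches it.
2. `raise AttributeError(...) from e` raises AttributeError (IndexError is attached as __cause__, but only AttributeError is active).
3. Outer `except IndexError` does not match AttributeError; skipped.
4. Outer `except AttributeError` matches → result = 97.
Result: 97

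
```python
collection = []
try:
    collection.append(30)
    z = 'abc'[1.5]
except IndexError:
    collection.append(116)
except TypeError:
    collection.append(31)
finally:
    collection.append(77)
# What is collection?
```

Step-by-step execution trace:
1. try: `collection.append(30)` → collection = [30].
2. `z = 'abc'[1.5]` raises TypeError.
3. `except IndexError` does not match TypeError; skipped.
4. `except TypeError` matches → `collection.append(31)` → collection = [30, 31].
5. finally always runs: `collection.append(77)` → collection = [30, 31, 77].
Result: [30, 31, 77]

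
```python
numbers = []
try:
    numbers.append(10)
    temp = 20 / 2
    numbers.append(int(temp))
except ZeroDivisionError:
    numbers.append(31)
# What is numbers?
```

Step-by-step execution trace:
1. try: `numbers.append(10)` → numbers = [10].
2. `temp = 20 / 2` → temp = 10.0. No exception raised.
3. `numbers.append(int(temp))` → numbers = [10, 10].
4. `except ZeroDivisionError` is skipped (no exception was raised).
Result: [10, 10]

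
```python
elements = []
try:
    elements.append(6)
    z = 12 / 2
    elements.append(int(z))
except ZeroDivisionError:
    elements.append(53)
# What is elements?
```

Step-by-step execution trace:
1. try: `elements.append(6)` → elements = [6].
2. `z = 12 / 2` → z = 6.0. No exception raised.
3. `elements.append(int(z))` → elements = [6, 6].
4. `except ZeroDivisionError` is skipped (no exception was raised).
Result: [6, 6]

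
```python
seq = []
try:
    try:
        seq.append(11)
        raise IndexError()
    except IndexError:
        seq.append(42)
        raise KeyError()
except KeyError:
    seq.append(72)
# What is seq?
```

Step-by-step execution trace:
1. Inner try: `seq.append(11)` → seq = [11].
2. `raise IndexError()` raises IndexError.
3. Inner `except IndexError` matches → `seq.append(42)` → seq = [11, 42].
4. `raise KeyError()` raises KeyError; propagates to outer try.
5. Outer `except KeyError` matches → `seq.append(72)` → seq = [11, 42, 72].
Result: [11, 42, 72]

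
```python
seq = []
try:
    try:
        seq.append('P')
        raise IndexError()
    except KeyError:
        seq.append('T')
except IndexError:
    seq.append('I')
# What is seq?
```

Step-by-step execution trace:
1. Inner try: `seq.append('P')` → seq = ['P'].
2. `raise IndexError()` raises IndexError.
3. Inner `except KeyError` does not match IndexError; exception propagates to outer try.
4. Outer `except IndexError` matches → `seq.append('I')` → seq = ['P', 'I'].
Result: ['P', 'I']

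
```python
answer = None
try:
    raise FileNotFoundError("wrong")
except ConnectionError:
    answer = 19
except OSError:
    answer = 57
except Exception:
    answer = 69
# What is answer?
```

Step-by-step execution trace:
1. `raise FileNotFoundError(...)` raises FileNotFoundError.
2. `except ConnectionError` does not match (FileNotFoundError is not a subclass of ConnectionError); skipped.
3. `except OSError` matches (FileNotFoundError is a subclass of OSError) → answer = 57.
4. `except Exception` is not reached.
Result: 57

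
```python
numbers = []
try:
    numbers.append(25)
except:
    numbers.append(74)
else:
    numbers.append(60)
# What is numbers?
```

Step-by-step execution trace:
1. try: `numbers.append(25)` → numbers = [25]. No exception raised.
2. `except` is skipped.
3. `else` runs (try completed without exception): `numbers.append(60)` → numbers = [25, 60].
Result: [25, 60]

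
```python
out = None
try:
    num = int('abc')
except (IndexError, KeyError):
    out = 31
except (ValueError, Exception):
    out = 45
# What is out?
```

Step-by-step execution trace:
1. `num = int('abc')` raises ValueError.
2. `except (IndexError, KeyError)` does not match ValueError; skipped.
3. `except (ValueError, Exception)` matches (ValueError is in the tuple) → out = 45.
Result: 45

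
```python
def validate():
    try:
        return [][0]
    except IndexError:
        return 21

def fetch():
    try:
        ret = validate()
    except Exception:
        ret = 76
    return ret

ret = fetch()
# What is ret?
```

Step-by-step execution trace:
1. `fetch()` calls `validate()`.
2. In validate: `[][0]` raises IndexError; `except IndexError` catches it → returns 21.
3. In fetch: `ret = validate()` → ret = 21. No exception reaches fetch.
4. `except Exception` is skipped; fetch returns 21.
5. ret = 21.
Result: 21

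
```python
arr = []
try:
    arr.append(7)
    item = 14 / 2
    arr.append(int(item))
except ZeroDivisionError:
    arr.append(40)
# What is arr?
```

Step-by-step execution trace:
1. try: `arr.append(7)` → arr = [7].
2. `item = 14 / 2` → item = 7.0. No exception raised.
3. `arr.append(int(item))` → arr = [7, 7].
4. `except ZeroDivisionError` is skipped (no exception was raised).
Result: [7, 7]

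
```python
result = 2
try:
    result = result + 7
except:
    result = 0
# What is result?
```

Step-by-step execution trace:
1. result starts at 2.
2. try: `result = result + 7` → result = 9. No exception raised.
3. `except` is skipped.
Result: 9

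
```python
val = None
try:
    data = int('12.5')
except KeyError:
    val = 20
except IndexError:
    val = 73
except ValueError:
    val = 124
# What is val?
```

Step-by-step execution trace:
1. `data = int('12.5')` raises ValueError.
2. `except KeyError` does not match ValueError; skipped.
3. `except IndexError` does not match ValueError; skipped.
4. `except ValueError` matches → val = 124.
Result: 124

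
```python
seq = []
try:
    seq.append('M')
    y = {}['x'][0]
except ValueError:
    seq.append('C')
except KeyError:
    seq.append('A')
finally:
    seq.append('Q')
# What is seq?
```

Step-by-step execution trace:
1. try: `seq.append('M')` → seq = ['M'].
2. `y = {}['x'][0]` raises KeyError.
3. `except ValueError` does not match KeyError; skipped.
4. `except KeyError` matches → `seq.append('A')` → seq = ['M', 'A'].
5. finally always runs: `seq.append('Q')` → seq = ['M', 'A', 'Q'].
Result: ['M', 'A', 'Q']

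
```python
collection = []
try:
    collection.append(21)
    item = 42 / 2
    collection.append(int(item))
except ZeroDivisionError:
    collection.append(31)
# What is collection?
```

Step-by-step execution trace:
1. try: `collection.append(21)` → collection = [21].
2. `item = 42 / 2` → item = 21.0. No exception raised.
3. `collection.append(int(item))` → collection = [21, 21].
4. `except ZeroDivisionError` is skipped (no exception was raised).
Result: [21, 21]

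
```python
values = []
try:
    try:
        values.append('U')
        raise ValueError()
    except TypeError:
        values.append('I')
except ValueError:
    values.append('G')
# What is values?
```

Step-by-step execution trace:
1. Inner try: `values.append('U')` → values = ['U'].
2. `raise ValueError()` raises ValueError.
3. Inner `except TypeError` does not match ValueError; exception propagates to outer try.
4. Outer `except ValueError` matches → `values.append('G')` → values = ['U', 'G'].
Result: ['U', 'G']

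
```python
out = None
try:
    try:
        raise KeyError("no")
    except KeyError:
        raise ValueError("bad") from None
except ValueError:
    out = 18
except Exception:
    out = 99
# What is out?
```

Step-by-step execution trace:
1. Inner try raises KeyError; inner `except KeyError` catches it.
2. `raise ValueError(...) from None` raises ValueError (from None suppresses __context__, but the active exception is still ValueError).
3. Outer `except ValueError` matches → out = 18.
4. `except Exception` is not reached.
Result: 18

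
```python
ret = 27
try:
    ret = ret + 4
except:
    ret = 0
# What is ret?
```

Step-by-step execution trace:
1. ret starts at 27.
2. try: `ret = ret + 4` → ret = 31. No exception raised.
3. `except` is skipped.
Result: 31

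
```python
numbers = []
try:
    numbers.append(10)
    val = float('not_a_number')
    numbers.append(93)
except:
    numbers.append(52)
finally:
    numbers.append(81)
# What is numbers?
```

Step-by-step execution trace:
1. try: `numbers.append(10)` → numbers = [10].
2. `val = float('not_a_number')` raises ValueError; `numbers.append(93)` is not reached.
3. bare `except` matches → `numbers.append(52)` → numbers = [10, 52].
4. finally always runs: `numbers.append(81)` → numbers = [10, 52, 81].
Result: [10, 52, 81]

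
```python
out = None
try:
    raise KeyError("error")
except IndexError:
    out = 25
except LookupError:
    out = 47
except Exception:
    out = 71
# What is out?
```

Step-by-step execution trace:
1. `raise KeyError(...)` raises KeyError.
2. `except IndexError` does not match (KeyError is not a subclass of IndexError); skipped.
3. `except LookupError` matches (KeyError is a subclass of LookupError) → out = 47.
4. `except Exception` is not reached.
Result: 47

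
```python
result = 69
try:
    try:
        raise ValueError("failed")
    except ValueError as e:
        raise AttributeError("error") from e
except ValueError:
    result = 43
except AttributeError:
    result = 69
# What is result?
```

Step-by-step execution trace:
1. Inner try raises ValueError; inner `except ValueError as e` catches it.
2. `raise AttributeError(...) from e` raises AttributeError (ValueError is attached as __cause__, but only AttributeError is active).
3. Outer `except ValueError` does not match AttributeError; skipped.
4. Outer `except AttributeError` matches → result = 69.
Result: 69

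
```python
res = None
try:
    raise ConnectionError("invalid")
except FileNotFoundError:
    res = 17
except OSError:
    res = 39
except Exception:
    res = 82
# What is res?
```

Step-by-step execution trace:
1. `raise ConnectionError(...)` raises ConnectionError.
2. `except FileNotFoundError` does not match (ConnectionError is not a subclass of FileNotFoundError); skipped.
3. `except OSError` matches (ConnectionError is a subclass of OSError) → res = 39.
4. `except Exception` is not reached.
Result: 39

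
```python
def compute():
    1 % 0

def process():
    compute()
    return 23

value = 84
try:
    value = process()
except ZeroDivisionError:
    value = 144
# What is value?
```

Step-by-step execution trace:
1. value starts at 84.
2. try: `process()` calls `compute()`.
3. `compute()` evaluates `1 % 0`, which raises ZeroDivisionError; it propagates through process (uncaught).
4. `return 23` in process is not reached; the assignment to value does not complete.
5. `except ZeroDivisionError` matches → value = 144.
Result: 144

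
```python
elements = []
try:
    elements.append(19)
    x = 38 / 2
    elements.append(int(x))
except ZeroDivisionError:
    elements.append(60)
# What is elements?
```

Step-by-step execution trace:
1. try: `elements.append(19)` → elements = [19].
2. `x = 38 / 2` → x = 19.0. No exception raised.
3. `elements.append(int(x))` → elements = [19, 19].
4. `except ZeroDivisionError` is skipped (no exception was raised).
Result: [19, 19]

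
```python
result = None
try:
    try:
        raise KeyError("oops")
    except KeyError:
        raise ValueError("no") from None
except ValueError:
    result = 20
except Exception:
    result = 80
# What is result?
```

Step-by-step execution trace:
1. Inner try raises KeyError; inner `except KeyError` catches it.
2. `raise ValueError(...) from None` raises ValueError (from None suppresses __context__, but the active exception is still ValueError).
3. Outer `except ValueError` matches → result = 20.
4. `except Exception` is not reached.
Result: 20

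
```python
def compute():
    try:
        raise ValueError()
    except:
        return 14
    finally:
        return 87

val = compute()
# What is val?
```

Step-by-step execution trace:
1. `compute()` enters try: `raise ValueError()` raises ValueError.
2. bare `except` matches → `return 14` sets pending return value 14.
3. Before returning, `finally: return 87` runs and overrides the pending return.
4. compute() returns 87 → val = 87.
Result: 87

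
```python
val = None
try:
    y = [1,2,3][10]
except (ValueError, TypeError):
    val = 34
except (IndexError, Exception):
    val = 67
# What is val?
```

Step-by-step execution trace:
1. `y = [1,2,3][10]` raises IndexError.
2. `except (ValueError, TypeError)` does not match IndexError; skipped.
3. `except (IndexError, Exception)` matches (IndexError is in the tuple) → val = 67.
Result: 67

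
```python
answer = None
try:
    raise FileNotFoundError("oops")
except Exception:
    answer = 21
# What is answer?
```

Step-by-step execution trace:
1. `raise FileNotFoundError(...)` raises FileNotFoundError.
2. `except Exception` matches (FileNotFoundError is a subclass of Exception) → answer = 21.
Result: 21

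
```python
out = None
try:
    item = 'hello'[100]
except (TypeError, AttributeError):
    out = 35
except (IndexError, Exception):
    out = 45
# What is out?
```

Step-by-step execution trace:
1. `item = 'hello'[100]` raises IndexError.
2. `except (TypeError, AttributeError)` does not match IndexError; skipped.
3. `except (IndexError, Exception)` matches (IndexError is in the tuple) → out = 45.
Result: 45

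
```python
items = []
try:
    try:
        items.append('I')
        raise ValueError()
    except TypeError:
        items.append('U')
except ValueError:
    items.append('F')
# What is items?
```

Step-by-step execution trace:
1. Inner try: `items.append('I')` → items = ['I'].
2. `raise ValueError()` raises ValueError.
3. Inner `except TypeError` does not match ValueError; exception propagates to outer try.
4. Outer `except ValueError` matches → `items.append('F')` → items = ['I', 'F'].
Result: ['I', 'F']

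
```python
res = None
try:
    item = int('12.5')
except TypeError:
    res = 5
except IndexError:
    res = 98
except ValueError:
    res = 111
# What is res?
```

Step-by-step execution trace:
1. `item = int('12.5')` raises ValueError.
2. `except TypeError` does not match ValueError; skipped.
3. `except IndexError` does not match ValueError; skipped.
4. `except ValueError` matches → res = 111.
Result: 111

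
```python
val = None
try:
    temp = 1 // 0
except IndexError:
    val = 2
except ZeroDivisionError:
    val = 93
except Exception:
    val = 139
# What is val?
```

Step-by-step execution trace:
1. `temp = 1 // 0` raises ZeroDivisionError.
2. `except IndexError` does not match ZeroDivisionError; skipped.
3. `except ZeroDivisionError` matches → val = 93.
4. Remaining except clauses are skipped.
Result: 93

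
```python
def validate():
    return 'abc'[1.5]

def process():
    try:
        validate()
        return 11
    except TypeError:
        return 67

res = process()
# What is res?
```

Step-by-step execution trace:
1. `process()` calls `validate()`.
2. `validate()` evaluates `'abc'[1.5]`, which raises TypeError; it propagates to the caller.
3. `return 11` is not reached.
4. `except TypeError` in process matches → returns 67.
5. res = 67.
Result: 67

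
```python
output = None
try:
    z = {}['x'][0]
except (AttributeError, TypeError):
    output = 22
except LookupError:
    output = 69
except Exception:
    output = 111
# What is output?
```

Step-by-step execution trace:
1. `z = {}['x'][0]` raises KeyError.
2. `except (AttributeError, TypeError)` does not match KeyError; skipped.
3. `except LookupError` matches (KeyError is a subclass of LookupError) → output = 69.
4. `except Exception` is not reached.
Result: 69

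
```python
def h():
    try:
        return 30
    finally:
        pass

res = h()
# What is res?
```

Step-by-step execution trace:
1. `h()` enters try: `return 30` sets pending return value 30.
2. Before returning, `finally: pass` runs (no effect).
3. h() returns 30 → res = 30.
Result: 30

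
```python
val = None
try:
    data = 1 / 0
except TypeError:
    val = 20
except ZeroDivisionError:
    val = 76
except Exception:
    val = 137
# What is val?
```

Step-by-step execution trace:
1. `data = 1 / 0` raises ZeroDivisionError.
2. `except TypeError` does not match ZeroDivisionError; skipped.
3. `except ZeroDivisionError` matches → val = 76.
4. Remaining except clauses are skipped.
Result: 76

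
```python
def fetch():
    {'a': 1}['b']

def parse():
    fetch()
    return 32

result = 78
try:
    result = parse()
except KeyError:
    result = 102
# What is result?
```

Step-by-step execution trace:
1. result starts at 78.
2. try: `parse()` calls `fetch()`.
3. `fetch()` evaluates `{'a': 1}['b']`, which raises KeyError; it propagates through parse (uncaught).
4. `return 32` in parse is not reached; the assignment to result does not complete.
5. `except KeyError` matches → result = 102.
Result: 102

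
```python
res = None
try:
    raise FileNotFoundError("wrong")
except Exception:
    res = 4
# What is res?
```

Step-by-step execution trace:
1. `raise FileNotFoundError(...)` raises FileNotFoundError.
2. `except Exception` matches (FileNotFoundError is a subclass of Exception) → res = 4.
Result: 4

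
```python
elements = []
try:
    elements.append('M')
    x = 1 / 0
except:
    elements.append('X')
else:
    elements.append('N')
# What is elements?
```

Step-by-step execution trace:
1. try: `elements.append('M')` → elements = ['M'].
2. `x = 1 / 0` raises ZeroDivisionError.
3. bare `except` matches → `elements.append('X')` → elements = ['M', 'X'].
4. `else` is skipped (an exception was raised).
Result: ['M', 'X']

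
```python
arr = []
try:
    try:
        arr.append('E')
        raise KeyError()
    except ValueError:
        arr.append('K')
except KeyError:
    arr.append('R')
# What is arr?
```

Step-by-step execution trace:
1. Inner try: `arr.append('E')` → arr = ['E'].
2. `raise KeyError()` raises KeyError.
3. Inner `except ValueError` does not match KeyError; exception propagates to outer try.
4. Outer `except KeyError` matches → `arr.append('R')` → arr = ['E', 'R'].
Result: ['E', 'R']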